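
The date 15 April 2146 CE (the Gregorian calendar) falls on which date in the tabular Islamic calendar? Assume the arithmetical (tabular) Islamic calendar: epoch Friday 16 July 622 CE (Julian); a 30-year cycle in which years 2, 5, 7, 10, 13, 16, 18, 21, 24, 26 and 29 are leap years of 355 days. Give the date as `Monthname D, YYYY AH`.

Rajab 3, 1571 AH

Julian Day Number of the source date = 2504975.
Converting JDN 2504975 to the tabular Islamic calendar gives 3 Rajab 1571 AH.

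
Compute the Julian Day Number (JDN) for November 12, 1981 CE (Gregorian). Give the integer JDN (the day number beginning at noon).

2444921

JDN 2451545 is 1 January 2000 CE (Gregorian); the target day is −6624 days from there, so JDN = 2444921.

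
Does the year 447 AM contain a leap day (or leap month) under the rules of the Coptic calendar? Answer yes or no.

447 mod 4 = 3; in the Coptic calendar a year is leap when year mod 4 = 3, so it is a leap year.

yes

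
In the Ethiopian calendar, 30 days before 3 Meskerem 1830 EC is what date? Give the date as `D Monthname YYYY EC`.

8 Nehase 1829 EC

JDN of 3 Meskerem 1830 EC = 2392265.
2392265 − 30 = 2392235.
JDN 2392235 in the Ethiopian calendar is 8 Nehase 1829 EC.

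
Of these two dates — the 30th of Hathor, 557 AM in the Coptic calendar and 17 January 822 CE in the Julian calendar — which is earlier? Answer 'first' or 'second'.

second

The two dates have Julian Day Numbers 2028198 and 2021310 respectively.
Since 2021310 < 2028198, the second date comes first.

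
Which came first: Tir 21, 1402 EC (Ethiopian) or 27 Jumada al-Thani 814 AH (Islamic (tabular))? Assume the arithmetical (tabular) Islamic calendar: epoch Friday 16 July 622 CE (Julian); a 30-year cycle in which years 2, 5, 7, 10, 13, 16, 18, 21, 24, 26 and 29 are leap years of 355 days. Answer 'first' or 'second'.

The two dates have Julian Day Numbers 2236076 and 2236714 respectively.
Since 2236076 < 2236714, the first date comes first.

first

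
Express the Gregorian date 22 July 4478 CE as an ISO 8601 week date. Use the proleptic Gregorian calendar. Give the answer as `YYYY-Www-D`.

4478-W29-5

The weekday is Friday (ISO weekday 5).
That Friday belongs to ISO week 29 of ISO year 4478.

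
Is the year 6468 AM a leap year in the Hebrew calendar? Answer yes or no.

yes

Hebrew year 6468 is year 8 of its 19-year Metonic cycle; leap years are at positions 3, 6, 8, 11, 14, 17, 19, so it is a leap year (13 months).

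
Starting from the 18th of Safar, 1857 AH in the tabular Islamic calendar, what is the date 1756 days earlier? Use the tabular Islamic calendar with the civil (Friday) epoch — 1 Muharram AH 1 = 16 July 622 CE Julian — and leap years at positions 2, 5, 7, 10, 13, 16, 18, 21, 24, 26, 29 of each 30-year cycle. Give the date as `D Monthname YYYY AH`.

5 Rabi' al-Awwal 1852 AH

JDN of the 18th of Safar, 1857 AH = 2606192.
2606192 − 1756 = 2604436.
JDN 2604436 in the tabular Islamic calendar is 5 Rabi' al-Awwal 1852 AH.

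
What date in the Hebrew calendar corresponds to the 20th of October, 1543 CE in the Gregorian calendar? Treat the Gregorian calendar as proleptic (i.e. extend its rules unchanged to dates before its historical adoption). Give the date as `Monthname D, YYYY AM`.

Cheshvan 12, 5304 AM

Both dates share Julian Day Number 2284921; in the Hebrew calendar that is 12 Cheshvan 5304 AM.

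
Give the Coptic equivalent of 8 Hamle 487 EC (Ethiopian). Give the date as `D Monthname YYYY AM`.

The source date corresponds to 3 July 495 in the proleptic Gregorian calendar (JDN 1902039).
That day falls on 8 Epip 211 AM in the Coptic calendar.

8 Epip 211 AM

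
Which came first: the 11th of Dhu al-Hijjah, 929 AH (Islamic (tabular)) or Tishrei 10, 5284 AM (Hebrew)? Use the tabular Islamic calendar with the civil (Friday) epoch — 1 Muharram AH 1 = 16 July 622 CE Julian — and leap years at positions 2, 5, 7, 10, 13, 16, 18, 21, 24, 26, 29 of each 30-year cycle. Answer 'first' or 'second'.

The two dates have Julian Day Numbers 2277627 and 2277595 respectively.
Since 2277595 < 2277627, the second date comes first.

second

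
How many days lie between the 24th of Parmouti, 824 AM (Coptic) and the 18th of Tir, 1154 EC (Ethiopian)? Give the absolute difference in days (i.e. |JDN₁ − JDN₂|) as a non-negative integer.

JDN of the first date = 2125864.
JDN of the second date = 2145491.
|2145491 − 2125864| = 19627.

19627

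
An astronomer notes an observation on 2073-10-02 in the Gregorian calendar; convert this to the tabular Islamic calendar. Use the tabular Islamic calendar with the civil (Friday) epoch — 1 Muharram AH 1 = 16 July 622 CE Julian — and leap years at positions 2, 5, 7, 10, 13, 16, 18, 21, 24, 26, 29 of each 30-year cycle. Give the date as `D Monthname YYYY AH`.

Both dates share Julian Day Number 2478483; in the tabular Islamic calendar that is 30 Ramadan 1496 AH.

30 Ramadan 1496 AH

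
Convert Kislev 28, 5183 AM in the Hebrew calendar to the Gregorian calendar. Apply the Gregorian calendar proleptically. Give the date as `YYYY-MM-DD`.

1422-12-21

Both dates share Julian Day Number 2240789; in the Gregorian calendar that is 21 December 1422 CE.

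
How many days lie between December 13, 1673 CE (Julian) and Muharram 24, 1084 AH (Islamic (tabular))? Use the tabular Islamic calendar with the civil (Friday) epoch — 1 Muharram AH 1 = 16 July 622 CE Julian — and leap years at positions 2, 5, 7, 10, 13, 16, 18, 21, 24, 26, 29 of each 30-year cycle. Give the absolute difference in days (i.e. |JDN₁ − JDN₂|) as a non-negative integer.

226

JDN of the first date = 2332468.
JDN of the second date = 2332242.
|2332242 − 2332468| = 226.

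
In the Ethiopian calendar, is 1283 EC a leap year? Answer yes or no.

1283 mod 4 = 3; in the Ethiopian calendar a year is leap when year mod 4 = 3, so it is a leap year.

yes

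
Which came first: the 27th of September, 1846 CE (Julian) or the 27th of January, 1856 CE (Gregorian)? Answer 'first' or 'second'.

first

The two dates have Julian Day Numbers 2395579 and 2398976 respectively.
Since 2395579 < 2398976, the first date comes first.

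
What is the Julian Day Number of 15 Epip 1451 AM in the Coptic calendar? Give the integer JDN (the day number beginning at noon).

2354956

In the Gregorian calendar the same day is 20 July 1735.
JDN 2451545 is 1 January 2000 CE (Gregorian); the target day is −96589 days from there, so JDN = 2354956.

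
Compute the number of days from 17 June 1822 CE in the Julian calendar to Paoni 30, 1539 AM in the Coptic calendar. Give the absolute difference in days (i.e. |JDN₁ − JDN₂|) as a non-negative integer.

JDN of the first date = 2386711.
JDN of the second date = 2387083.
|2387083 − 2386711| = 372.

372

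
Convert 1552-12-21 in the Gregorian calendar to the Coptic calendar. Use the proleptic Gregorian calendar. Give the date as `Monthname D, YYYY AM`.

Both dates share Julian Day Number 2288271; in the Coptic calendar that is 15 Koiak 1269 AM.

Koiak 15, 1269 AM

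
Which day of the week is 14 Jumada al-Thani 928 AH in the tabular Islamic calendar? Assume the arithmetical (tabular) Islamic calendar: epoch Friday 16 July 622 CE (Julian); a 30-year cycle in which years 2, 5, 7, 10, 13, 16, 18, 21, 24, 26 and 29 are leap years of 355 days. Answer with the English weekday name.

Sunday

Equivalently 21 May 1522 Gregorian, JDN 2277099.
Since JDN mod 7 = 6 (0 = Monday), the day is Sunday.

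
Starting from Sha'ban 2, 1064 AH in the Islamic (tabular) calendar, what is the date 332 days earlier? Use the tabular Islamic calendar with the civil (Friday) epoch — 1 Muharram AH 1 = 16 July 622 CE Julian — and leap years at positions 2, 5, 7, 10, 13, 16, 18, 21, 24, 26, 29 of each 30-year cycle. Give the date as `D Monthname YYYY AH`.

The starting date is JDN 2325340; 2325340 − 332 = 2325008.
JDN 2325008 corresponds to 25 Sha'ban 1063 AH.

25 Sha'ban 1063 AH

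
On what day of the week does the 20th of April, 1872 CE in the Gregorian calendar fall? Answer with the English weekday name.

JDN 2404904 mod 7 = 5, and JDN 0 was a Monday, so this is a Saturday.

Saturday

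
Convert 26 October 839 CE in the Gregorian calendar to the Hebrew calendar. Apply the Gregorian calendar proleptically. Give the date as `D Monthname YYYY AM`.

10 Cheshvan 4600 AM

Both dates share Julian Day Number 2027797; in the Hebrew calendar that is 10 Cheshvan 4600 AM.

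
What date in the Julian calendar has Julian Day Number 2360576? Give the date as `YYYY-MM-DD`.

JDN 2360576 is 8 December 1750 in the Gregorian calendar.
In the Julian calendar that day is 1750-11-27.

1750-11-27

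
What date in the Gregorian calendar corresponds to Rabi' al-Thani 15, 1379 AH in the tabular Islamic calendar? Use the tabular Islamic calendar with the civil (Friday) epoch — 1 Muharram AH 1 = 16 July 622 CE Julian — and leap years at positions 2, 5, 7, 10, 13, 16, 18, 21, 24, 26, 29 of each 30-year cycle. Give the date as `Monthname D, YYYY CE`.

October 18, 1959 CE

Julian Day Number of the source date = 2436860.
Converting JDN 2436860 to the Gregorian calendar gives 18 October 1959 CE.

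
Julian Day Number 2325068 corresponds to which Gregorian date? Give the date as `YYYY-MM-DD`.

1653-09-19

JDN 2451545 is 1 Jan 2000; 2325068 is −126477 days from there.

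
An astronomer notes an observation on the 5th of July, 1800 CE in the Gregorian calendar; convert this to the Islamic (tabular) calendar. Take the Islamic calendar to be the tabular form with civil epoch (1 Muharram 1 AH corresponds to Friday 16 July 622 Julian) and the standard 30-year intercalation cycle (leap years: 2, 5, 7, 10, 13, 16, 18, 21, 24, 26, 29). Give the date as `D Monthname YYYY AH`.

Julian Day Number of the source date = 2378682.
Converting JDN 2378682 to the tabular Islamic calendar gives 12 Safar 1215 AH.

12 Safar 1215 AH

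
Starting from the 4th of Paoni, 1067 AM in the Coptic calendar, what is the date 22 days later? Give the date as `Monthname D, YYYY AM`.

JDN of the 4th of Paoni, 1067 AM = 2214659.
2214659 + 22 = 2214681.
JDN 2214681 in the Coptic calendar is Paoni 26, 1067 AM.

Paoni 26, 1067 AM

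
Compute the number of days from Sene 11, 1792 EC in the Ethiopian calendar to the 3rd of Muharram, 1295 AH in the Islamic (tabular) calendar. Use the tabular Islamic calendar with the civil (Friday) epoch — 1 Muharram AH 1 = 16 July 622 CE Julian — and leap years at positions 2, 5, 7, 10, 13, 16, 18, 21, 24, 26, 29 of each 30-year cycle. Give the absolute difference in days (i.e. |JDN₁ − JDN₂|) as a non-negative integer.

28328

JDN of the first date = 2378664.
JDN of the second date = 2406992.
|2406992 − 2378664| = 28328.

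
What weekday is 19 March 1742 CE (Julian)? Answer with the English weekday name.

Friday

Equivalently 30 March 1742 Gregorian, JDN 2357401.
2357401 ≡ 4 (mod 7); counting from Monday = 0 gives Friday.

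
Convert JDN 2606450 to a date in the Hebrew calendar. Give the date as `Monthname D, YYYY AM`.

Shevat 12, 6184 AM

The Gregorian equivalent of JDN 2606450 is 12 February 2424.
In the Hebrew calendar that day is Shevat 12, 6184 AM.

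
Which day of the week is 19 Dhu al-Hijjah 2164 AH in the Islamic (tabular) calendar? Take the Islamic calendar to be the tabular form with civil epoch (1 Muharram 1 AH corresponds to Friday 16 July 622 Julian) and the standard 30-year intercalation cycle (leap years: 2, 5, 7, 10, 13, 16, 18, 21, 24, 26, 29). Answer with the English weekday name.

In the Gregorian calendar this is 29 January 2722 (JDN 2715278).
Since JDN mod 7 = 6 (0 = Monday), the day is Sunday.

Sunday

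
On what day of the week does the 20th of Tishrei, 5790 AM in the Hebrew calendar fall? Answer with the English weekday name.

This is JDN 2462409 (29 September 2029 Gregorian).
2462409 ≡ 5 (mod 7); counting from Monday = 0 gives Saturday.

Saturday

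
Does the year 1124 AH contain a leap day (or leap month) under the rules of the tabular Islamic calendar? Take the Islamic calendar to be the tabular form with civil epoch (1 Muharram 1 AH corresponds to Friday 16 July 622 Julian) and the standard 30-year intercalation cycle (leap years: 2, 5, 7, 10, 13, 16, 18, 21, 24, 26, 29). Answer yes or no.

Year 1124 AH is year 14 of its 30-year cycle; leap positions are 2, 5, 7, 10, 13, 16, 18, 21, 24, 26, 29, so it is a common year (354 days).

no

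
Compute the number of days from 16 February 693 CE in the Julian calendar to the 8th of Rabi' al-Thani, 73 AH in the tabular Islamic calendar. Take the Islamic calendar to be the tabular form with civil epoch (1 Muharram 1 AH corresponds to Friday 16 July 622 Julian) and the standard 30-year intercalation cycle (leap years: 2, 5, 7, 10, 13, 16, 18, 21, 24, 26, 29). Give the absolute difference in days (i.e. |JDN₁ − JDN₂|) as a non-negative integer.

173

First date → JDN 1974223; second date → JDN 1974050.
The interval is |1974223 − 1974050| = 173 days.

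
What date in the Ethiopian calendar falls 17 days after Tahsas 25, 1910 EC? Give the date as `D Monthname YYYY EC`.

JDN of Tahsas 25, 1910 EC = 2421597.
2421597 + 17 = 2421614.
JDN 2421614 in the Ethiopian calendar is 12 Tir 1910 EC.

12 Tir 1910 EC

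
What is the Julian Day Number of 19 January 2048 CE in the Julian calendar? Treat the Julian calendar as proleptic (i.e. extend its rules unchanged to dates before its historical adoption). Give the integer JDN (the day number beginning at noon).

Equivalently 1 February 2048 (Gregorian).
JDN 2400001 is 17 November 1858 CE (Gregorian), MJD 0; the target day is +69107 days from there, so JDN = 2469108.

2469108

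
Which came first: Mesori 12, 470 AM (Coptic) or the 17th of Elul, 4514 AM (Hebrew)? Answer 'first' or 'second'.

first

Converting both to JDN: 1996673 vs 1996709; the smaller is the first.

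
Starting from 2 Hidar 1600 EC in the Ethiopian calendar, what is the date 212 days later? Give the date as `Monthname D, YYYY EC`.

JDN of 2 Hidar 1600 EC = 2308317.
2308317 + 212 = 2308529.
JDN 2308529 in the Ethiopian calendar is Sene 4, 1600 EC.

Sene 4, 1600 EC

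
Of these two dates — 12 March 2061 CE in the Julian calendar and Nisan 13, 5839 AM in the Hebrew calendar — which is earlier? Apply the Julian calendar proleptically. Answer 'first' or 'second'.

first

First date → JDN 2473909; second date → JDN 2480503.
JDN 2473909 < JDN 2480503, so the first date is earlier.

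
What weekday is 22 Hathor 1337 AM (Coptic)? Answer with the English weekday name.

This is JDN 2313085 (28 November 1620 Gregorian).
JDN 2313085 mod 7 = 5, and JDN 0 was a Monday, so this is a Saturday.

Saturday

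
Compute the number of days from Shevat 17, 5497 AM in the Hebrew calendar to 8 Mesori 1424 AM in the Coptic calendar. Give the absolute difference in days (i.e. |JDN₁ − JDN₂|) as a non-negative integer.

10387

First date → JDN 2355505; second date → JDN 2345118.
The interval is |2355505 − 2345118| = 10387 days.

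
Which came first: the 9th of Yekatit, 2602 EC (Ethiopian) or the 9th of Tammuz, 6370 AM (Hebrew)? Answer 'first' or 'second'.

first

The two dates have Julian Day Numbers 2674394 and 2674515 respectively.
Since 2674394 < 2674515, the first date comes first.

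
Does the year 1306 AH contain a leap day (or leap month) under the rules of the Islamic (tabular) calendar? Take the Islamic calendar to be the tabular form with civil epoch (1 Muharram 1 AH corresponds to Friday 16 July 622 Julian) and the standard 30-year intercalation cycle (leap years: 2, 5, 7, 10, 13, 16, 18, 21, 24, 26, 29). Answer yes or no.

Year 1306 AH is year 16 of its 30-year cycle; leap positions are 2, 5, 7, 10, 13, 16, 18, 21, 24, 26, 29, so it is a leap year (355 days).

yes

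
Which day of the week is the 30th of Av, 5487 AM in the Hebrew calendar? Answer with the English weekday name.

Sunday

In the Gregorian calendar this is 17 August 1727 (JDN 2352062).
JDN 2352062 mod 7 = 6, and JDN 0 was a Monday, so this is a Sunday.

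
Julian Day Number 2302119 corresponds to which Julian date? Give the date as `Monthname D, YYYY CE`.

November 10, 1590 CE

The Gregorian equivalent of JDN 2302119 is 20 November 1590.
In the Julian calendar that day is November 10, 1590 CE.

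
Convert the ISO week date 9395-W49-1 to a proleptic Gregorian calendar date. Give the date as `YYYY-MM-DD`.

9395-11-30

ISO week 1 of 9395 is the week containing the first Thursday of 9395.
Week 49, day 1 (Monday) lands on 9395-11-30.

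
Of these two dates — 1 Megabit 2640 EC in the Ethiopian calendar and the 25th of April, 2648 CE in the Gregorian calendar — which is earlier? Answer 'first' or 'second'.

first

First date → JDN 2688296; second date → JDN 2688337.
JDN 2688296 < JDN 2688337, so the first date is earlier.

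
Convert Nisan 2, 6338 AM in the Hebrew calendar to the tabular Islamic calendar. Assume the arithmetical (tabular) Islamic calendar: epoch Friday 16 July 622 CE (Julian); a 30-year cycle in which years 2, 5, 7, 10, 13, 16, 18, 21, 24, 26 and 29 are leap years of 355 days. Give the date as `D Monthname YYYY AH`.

1 Shawwal 2016 AH

The source date corresponds to 10 April 2578 in the Gregorian calendar (JDN 2662755).
That day falls on 1 Shawwal 2016 AH in the tabular Islamic calendar.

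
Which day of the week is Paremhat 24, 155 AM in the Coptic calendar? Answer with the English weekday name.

Monday

This is JDN 1881481 (21 March 439 Gregorian).
JDN 1881481 mod 7 = 0, and JDN 0 was a Monday, so this is a Monday.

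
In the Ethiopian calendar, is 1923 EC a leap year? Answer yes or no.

1923 mod 4 = 3; in the Ethiopian calendar a year is leap when year mod 4 = 3, so it is a leap year.

yes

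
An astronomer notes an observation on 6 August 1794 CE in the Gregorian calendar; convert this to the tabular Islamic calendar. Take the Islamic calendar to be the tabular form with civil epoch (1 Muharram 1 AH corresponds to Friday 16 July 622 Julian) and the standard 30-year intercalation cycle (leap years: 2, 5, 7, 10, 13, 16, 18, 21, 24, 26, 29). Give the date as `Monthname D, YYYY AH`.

Muharram 9, 1209 AH

Both dates share Julian Day Number 2376523; in the tabular Islamic calendar that is 9 Muharram 1209 AH.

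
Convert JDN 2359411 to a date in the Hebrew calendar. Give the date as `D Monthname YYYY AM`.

26 Tishrei 5508 AM

JDN 2359411 is 30 September 1747 in the Gregorian calendar.
In the Hebrew calendar that day is 26 Tishrei 5508 AM.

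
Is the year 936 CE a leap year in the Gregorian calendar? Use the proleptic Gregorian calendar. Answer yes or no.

yes

936 is divisible by 4 and not by 100, so it is a leap year.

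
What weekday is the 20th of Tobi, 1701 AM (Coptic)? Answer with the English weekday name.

In the Gregorian calendar this is 28 January 1985 (JDN 2446094).
Since JDN mod 7 = 0 (0 = Monday), the day is Monday.

Monday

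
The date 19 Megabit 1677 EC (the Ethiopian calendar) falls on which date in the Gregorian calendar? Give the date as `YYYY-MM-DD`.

Both dates share Julian Day Number 2336578; in the Gregorian calendar that is 25 March 1685 CE.

1685-03-25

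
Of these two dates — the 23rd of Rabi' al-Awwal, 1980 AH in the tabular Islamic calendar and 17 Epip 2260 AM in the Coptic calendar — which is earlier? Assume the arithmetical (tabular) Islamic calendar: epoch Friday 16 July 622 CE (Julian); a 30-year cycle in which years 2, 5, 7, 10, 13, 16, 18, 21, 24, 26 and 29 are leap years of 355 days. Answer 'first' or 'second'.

first

The two dates have Julian Day Numbers 2649813 and 2650446 respectively.
Since 2649813 < 2650446, the first date comes first.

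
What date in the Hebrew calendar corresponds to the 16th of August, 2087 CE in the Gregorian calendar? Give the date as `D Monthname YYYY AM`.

18 Av 5847 AM

Both dates share Julian Day Number 2483549; in the Hebrew calendar that is 18 Av 5847 AM.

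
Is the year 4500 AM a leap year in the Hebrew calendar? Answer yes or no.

no

Hebrew year 4500 is year 16 of its 19-year Metonic cycle; leap years are at positions 3, 6, 8, 11, 14, 17, 19, so it is a common year (12 months).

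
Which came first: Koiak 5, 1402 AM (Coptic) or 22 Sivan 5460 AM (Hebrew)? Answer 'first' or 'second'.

The two dates have Julian Day Numbers 2336839 and 2342132 respectively.
Since 2336839 < 2342132, the first date comes first.

first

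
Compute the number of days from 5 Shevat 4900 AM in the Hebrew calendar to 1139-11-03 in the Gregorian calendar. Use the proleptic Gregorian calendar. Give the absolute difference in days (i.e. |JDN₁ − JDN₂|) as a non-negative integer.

61

First date → JDN 2137438; second date → JDN 2137377.
The interval is |2137438 − 2137377| = 61 days.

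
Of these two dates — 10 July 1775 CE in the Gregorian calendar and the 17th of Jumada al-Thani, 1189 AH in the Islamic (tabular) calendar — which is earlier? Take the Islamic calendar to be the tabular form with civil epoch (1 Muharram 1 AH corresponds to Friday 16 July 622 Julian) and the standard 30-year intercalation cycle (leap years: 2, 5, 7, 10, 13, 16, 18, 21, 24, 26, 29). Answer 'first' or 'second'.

first

The two dates have Julian Day Numbers 2369556 and 2369592 respectively.
Since 2369556 < 2369592, the first date comes first.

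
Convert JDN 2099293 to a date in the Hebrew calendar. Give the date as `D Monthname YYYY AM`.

The proleptic Gregorian equivalent of JDN 2099293 is 27 July 1035.
In the Hebrew calendar that day is 13 Av 4795 AM.

13 Av 4795 AM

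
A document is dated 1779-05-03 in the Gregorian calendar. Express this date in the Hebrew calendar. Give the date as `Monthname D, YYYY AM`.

Both dates share Julian Day Number 2370949; in the Hebrew calendar that is 17 Iyar 5539 AM.

Iyar 17, 5539 AM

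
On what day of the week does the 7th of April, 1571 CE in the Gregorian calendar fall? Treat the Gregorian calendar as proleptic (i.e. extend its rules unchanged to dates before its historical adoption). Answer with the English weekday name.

2294952 ≡ 2 (mod 7); counting from Monday = 0 gives Wednesday.

Wednesday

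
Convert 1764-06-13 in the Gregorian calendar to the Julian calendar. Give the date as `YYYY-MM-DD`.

1764-06-02

For dates in this range the Gregorian date is 11 days ahead of the Julian.
13 June 1764 Gregorian − 11 days → 2 June 1764 Julian.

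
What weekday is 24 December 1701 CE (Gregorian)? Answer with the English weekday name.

2342695 ≡ 5 (mod 7); counting from Monday = 0 gives Saturday.

Saturday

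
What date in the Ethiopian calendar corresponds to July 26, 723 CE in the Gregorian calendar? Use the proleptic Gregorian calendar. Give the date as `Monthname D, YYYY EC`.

Hamle 28, 715 EC

Both dates share Julian Day Number 1985336; in the Ethiopian calendar that is 28 Hamle 715 EC.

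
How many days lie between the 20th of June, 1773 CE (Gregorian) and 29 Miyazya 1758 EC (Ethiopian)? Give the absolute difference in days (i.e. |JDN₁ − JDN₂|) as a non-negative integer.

2603

JDN of the first date = 2368806.
JDN of the second date = 2366203.
|2366203 − 2368806| = 2603.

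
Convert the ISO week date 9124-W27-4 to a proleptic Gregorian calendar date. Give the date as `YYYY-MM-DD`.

ISO week 1 of 9124 is the week containing the first Thursday of 9124.
Week 27, day 4 (Thursday) lands on 9124-07-03.

9124-07-03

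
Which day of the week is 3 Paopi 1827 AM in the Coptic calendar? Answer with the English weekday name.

In the Gregorian calendar this is 14 October 2110 (JDN 2492008).
JDN 2492008 mod 7 = 1, and JDN 0 was a Monday, so this is a Tuesday.

Tuesday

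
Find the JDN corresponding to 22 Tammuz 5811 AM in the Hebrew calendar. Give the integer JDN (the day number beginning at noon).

In the Gregorian calendar the same day is 2 July 2051.
JDN 2400001 is 17 November 1858 CE (Gregorian), MJD 0; the target day is +70354 days from there, so JDN = 2470355.

2470355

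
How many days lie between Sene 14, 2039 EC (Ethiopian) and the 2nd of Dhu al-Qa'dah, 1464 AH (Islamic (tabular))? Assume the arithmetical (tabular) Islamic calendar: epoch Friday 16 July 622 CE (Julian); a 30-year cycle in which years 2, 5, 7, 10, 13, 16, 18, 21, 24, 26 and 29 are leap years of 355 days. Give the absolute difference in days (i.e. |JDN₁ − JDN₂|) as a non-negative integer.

JDN of the first date = 2468883.
JDN of the second date = 2467174.
|2467174 − 2468883| = 1709.

1709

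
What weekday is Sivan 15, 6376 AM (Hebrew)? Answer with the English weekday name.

Friday

This is JDN 2676706 (21 June 2616 Gregorian).
2676706 ≡ 4 (mod 7); counting from Monday = 0 gives Friday.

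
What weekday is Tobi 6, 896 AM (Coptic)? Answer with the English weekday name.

Wednesday

Equivalently 9 January 1180 Gregorian, JDN 2152054.
JDN 2152054 mod 7 = 2, and JDN 0 was a Monday, so this is a Wednesday.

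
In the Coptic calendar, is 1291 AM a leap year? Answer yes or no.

yes

1291 mod 4 = 3; in the Coptic calendar a year is leap when year mod 4 = 3, so it is a leap year.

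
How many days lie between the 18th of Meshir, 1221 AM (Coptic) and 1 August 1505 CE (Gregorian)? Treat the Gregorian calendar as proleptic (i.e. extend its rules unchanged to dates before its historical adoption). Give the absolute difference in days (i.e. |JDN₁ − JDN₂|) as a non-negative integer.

160

JDN of the first date = 2270802.
JDN of the second date = 2270962.
|2270962 − 2270802| = 160.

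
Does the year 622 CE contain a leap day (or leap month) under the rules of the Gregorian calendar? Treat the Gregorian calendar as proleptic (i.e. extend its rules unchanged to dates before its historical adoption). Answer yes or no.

no

622 is not divisible by 4, so it is a common year.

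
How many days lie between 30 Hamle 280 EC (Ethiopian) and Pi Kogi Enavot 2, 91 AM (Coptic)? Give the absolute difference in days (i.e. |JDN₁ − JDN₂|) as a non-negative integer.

31808

JDN of the first date = 1826455.
JDN of the second date = 1858263.
|1858263 − 1826455| = 31808.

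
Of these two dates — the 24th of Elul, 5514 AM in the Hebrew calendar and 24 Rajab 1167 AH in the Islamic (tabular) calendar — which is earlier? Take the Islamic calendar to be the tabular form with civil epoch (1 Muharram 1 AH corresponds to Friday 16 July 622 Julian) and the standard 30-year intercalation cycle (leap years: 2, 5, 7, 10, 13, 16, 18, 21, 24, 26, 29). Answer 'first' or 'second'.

First date → JDN 2361949; second date → JDN 2361832.
JDN 2361832 < JDN 2361949, so the second date is earlier.

second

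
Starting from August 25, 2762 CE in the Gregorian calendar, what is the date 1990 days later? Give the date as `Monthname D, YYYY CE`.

Counting 1990 days forward from JDN 2730096 reaches JDN 2732086, which is February 5, 2768 CE.

February 5, 2768 CE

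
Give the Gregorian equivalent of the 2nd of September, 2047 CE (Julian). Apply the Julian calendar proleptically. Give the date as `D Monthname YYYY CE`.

15 September 2047 CE

At this point the Julian calendar is 13 days behind the Gregorian.
2 September 2047 Julian + 13 days → 15 September 2047 Gregorian.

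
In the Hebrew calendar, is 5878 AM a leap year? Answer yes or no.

Hebrew year 5878 is year 7 of its 19-year Metonic cycle; leap years are at positions 3, 6, 8, 11, 14, 17, 19, so it is a common year (12 months).

no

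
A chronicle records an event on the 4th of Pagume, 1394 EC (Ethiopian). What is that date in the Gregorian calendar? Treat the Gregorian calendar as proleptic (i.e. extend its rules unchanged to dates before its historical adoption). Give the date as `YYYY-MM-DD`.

Julian Day Number of the source date = 2233377.
Converting JDN 2233377 to the Gregorian calendar gives 5 September 1402 CE.

1402-09-05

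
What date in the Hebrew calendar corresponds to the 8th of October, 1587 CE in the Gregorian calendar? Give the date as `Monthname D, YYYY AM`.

Tishrei 6, 5348 AM

Julian Day Number of the source date = 2300980.
Converting JDN 2300980 to the Hebrew calendar gives 6 Tishrei 5348 AM.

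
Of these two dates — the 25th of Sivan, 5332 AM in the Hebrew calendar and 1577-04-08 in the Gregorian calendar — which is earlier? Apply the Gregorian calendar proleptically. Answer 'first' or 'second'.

first

First date → JDN 2295388; second date → JDN 2297145.
JDN 2295388 < JDN 2297145, so the first date is earlier.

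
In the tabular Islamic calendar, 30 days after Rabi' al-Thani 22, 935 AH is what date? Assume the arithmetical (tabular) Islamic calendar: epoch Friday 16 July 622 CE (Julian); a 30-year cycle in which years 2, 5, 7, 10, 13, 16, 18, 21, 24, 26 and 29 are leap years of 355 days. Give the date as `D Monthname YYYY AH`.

The starting date is JDN 2279528; 2279528 + 30 = 2279558.
JDN 2279558 corresponds to 23 Jumada al-Awwal 935 AH.

23 Jumada al-Awwal 935 AH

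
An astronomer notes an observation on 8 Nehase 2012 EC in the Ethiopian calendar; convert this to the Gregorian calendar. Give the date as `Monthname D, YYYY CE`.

Julian Day Number of the source date = 2459076.
Converting JDN 2459076 to the Gregorian calendar gives 14 August 2020 CE.

August 14, 2020 CE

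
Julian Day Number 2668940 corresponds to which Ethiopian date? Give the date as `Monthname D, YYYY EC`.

Megabit 4, 2587 EC

The Gregorian equivalent of JDN 2668940 is 17 March 2595.
In the Ethiopian calendar that day is Megabit 4, 2587 EC.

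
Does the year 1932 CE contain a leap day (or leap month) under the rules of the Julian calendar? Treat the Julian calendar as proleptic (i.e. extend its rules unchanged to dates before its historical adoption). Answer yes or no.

yes

1932 mod 4 = 0, so it is a leap year in the Julian calendar.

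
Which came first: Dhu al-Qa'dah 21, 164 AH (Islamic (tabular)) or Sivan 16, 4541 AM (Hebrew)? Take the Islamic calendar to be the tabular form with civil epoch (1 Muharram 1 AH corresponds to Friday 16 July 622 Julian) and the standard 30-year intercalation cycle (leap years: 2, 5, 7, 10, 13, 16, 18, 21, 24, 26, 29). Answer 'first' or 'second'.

The two dates have Julian Day Numbers 2006517 and 2006482 respectively.
Since 2006482 < 2006517, the second date comes first.

second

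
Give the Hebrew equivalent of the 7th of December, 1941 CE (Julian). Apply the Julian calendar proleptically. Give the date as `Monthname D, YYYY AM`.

Both dates share Julian Day Number 2430349; in the Hebrew calendar that is 30 Kislev 5702 AM.

Kislev 30, 5702 AM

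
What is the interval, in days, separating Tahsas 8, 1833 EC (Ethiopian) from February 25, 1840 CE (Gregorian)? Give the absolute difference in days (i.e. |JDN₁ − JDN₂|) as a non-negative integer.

JDN of the first date = 2393456.
JDN of the second date = 2393161.
|2393161 − 2393456| = 295.

295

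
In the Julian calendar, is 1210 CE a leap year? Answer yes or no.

1210 mod 4 = 2, so it is a common year in the Julian calendar.

no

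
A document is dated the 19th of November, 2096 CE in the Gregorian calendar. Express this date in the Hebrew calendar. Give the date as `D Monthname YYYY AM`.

4 Kislev 5857 AM

Both dates share Julian Day Number 2486932; in the Hebrew calendar that is 4 Kislev 5857 AM.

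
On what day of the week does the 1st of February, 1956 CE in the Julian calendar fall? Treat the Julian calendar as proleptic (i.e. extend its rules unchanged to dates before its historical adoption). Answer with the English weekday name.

Tuesday

Equivalently 14 February 1956 Gregorian, JDN 2435518.
Since JDN mod 7 = 1 (0 = Monday), the day is Tuesday.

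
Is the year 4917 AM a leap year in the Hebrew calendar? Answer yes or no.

no

Hebrew year 4917 is year 15 of its 19-year Metonic cycle; leap years are at positions 3, 6, 8, 11, 14, 17, 19, so it is a common year (12 months).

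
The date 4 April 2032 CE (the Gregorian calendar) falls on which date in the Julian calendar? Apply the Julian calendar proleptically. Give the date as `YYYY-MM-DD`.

2032-03-22

At this point the Julian calendar is 13 days behind the Gregorian.
4 April 2032 Gregorian − 13 days → 22 March 2032 Julian.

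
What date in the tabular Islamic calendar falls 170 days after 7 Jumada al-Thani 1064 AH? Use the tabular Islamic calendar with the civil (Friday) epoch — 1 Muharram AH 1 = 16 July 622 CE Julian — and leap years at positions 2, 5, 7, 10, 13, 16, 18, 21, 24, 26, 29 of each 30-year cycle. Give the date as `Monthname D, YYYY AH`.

JDN of 7 Jumada al-Thani 1064 AH = 2325286.
2325286 + 170 = 2325456.
JDN 2325456 in the tabular Islamic calendar is Dhu al-Qa'dah 30, 1064 AH.

Dhu al-Qa'dah 30, 1064 AH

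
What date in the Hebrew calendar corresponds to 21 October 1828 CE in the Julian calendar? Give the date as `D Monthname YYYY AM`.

25 Cheshvan 5589 AM

Julian Day Number of the source date = 2389029.
Converting JDN 2389029 to the Hebrew calendar gives 25 Cheshvan 5589 AM.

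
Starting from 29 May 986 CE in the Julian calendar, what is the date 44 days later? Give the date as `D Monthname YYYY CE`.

12 July 986 CE

Counting 44 days forward from JDN 2081343 reaches JDN 2081387, which is 12 July 986 CE.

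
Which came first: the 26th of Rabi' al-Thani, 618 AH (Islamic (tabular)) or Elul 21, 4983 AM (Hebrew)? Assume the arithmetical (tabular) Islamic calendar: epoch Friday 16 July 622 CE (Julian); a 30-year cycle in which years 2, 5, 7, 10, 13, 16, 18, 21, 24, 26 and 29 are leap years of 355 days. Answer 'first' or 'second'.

First date → JDN 2167198; second date → JDN 2167989.
JDN 2167198 < JDN 2167989, so the first date is earlier.

first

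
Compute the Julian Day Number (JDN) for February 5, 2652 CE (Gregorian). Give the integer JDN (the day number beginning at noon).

JDN 2451545 is 1 January 2000 CE (Gregorian); the target day is +238173 days from there, so JDN = 2689718.

2689718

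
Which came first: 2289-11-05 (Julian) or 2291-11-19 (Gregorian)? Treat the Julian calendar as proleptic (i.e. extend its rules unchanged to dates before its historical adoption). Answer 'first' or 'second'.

first

Converting both to JDN: 2557424 vs 2558153; the smaller is the first.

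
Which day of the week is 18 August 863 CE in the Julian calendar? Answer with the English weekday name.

Wednesday

In the proleptic Gregorian calendar this is 22 August 863 (JDN 2036498).
2036498 ≡ 2 (mod 7); counting from Monday = 0 gives Wednesday.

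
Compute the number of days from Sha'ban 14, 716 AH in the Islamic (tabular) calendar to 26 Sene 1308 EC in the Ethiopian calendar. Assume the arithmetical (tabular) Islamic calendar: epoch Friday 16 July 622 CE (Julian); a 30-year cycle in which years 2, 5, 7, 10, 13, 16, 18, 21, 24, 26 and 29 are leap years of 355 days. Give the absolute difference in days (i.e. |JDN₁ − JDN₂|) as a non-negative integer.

First date → JDN 2202032; second date → JDN 2201898.
The interval is |2202032 − 2201898| = 134 days.

134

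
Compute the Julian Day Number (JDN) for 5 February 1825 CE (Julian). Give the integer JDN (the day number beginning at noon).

2387675

In the Gregorian calendar the same day is 17 February 1825.
JDN 2299161 is 15 October 1582 CE (Gregorian); the target day is +88514 days from there, so JDN = 2387675.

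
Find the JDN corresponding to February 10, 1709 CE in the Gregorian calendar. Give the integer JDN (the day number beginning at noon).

2345300

JDN 2400001 is 17 November 1858 CE (Gregorian), MJD 0; the target day is −54701 days from there, so JDN = 2345300.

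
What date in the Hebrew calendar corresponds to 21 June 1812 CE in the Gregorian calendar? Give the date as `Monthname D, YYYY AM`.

Tammuz 11, 5572 AM

Julian Day Number of the source date = 2383051.
Converting JDN 2383051 to the Hebrew calendar gives 11 Tammuz 5572 AM.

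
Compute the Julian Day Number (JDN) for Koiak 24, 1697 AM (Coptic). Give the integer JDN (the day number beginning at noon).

2444607

Equivalently 2 January 1981 (Gregorian).
JDN 2400001 is 17 November 1858 CE (Gregorian), MJD 0; the target day is +44606 days from there, so JDN = 2444607.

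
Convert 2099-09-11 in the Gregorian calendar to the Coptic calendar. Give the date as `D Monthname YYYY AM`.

Both dates share Julian Day Number 2487958; in the Coptic calendar that is 6 Pi Kogi Enavot 1815 AM.

6 Pi Kogi Enavot 1815 AM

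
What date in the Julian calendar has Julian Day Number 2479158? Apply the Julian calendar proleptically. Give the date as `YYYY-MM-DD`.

JDN 2479158 is 8 August 2075 in the Gregorian calendar.
In the Julian calendar that day is 2075-07-26.

2075-07-26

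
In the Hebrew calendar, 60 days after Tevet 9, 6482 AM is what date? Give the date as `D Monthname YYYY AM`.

10 Adar I 6482 AM

JDN of Tevet 9, 6482 AM = 2715238.
2715238 + 60 = 2715298.
JDN 2715298 in the Hebrew calendar is 10 Adar I 6482 AM.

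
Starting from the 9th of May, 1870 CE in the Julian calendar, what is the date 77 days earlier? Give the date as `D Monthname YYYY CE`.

21 February 1870 CE

Counting 77 days back from JDN 2404204 reaches JDN 2404127, which is 21 February 1870 CE.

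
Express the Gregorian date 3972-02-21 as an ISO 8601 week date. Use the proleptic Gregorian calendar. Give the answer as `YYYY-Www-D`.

3972-W08-1

The weekday is Monday (ISO weekday 1).
That Monday belongs to ISO week 8 of ISO year 3972.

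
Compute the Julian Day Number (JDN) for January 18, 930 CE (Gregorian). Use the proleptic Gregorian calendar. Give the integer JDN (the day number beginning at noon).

2060753

JDN 2451545 is 1 January 2000 CE (Gregorian); the target day is −390792 days from there, so JDN = 2060753.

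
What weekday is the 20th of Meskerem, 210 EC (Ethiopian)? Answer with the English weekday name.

Wednesday

In the proleptic Gregorian calendar this is 17 September 217 (JDN 1800577).
JDN 1800577 mod 7 = 2, and JDN 0 was a Monday, so this is a Wednesday.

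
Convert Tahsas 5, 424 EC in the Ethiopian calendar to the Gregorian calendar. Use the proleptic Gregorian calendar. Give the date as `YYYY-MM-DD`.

0431-12-03

Both dates share Julian Day Number 1878816; in the Gregorian calendar that is 3 December 431 CE.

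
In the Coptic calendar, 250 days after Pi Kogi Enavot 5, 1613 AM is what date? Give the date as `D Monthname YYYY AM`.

10 Pashons 1614 AM

JDN of Pi Kogi Enavot 5, 1613 AM = 2414177.
2414177 + 250 = 2414427.
JDN 2414427 in the Coptic calendar is 10 Pashons 1614 AM.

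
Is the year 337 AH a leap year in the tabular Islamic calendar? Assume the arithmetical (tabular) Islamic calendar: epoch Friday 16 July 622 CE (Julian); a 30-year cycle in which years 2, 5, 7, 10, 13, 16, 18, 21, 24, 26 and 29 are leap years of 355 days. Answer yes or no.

yes

Year 337 AH is year 7 of its 30-year cycle; leap positions are 2, 5, 7, 10, 13, 16, 18, 21, 24, 26, 29, so it is a leap year (355 days).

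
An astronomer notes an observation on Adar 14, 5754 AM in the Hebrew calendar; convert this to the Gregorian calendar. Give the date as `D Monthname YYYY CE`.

Both dates share Julian Day Number 2449409; in the Gregorian calendar that is 25 February 1994 CE.

25 February 1994 CE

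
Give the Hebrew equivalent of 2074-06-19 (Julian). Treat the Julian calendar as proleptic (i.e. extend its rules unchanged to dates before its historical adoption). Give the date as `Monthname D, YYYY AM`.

Tammuz 7, 5834 AM

Both dates share Julian Day Number 2478756; in the Hebrew calendar that is 7 Tammuz 5834 AM.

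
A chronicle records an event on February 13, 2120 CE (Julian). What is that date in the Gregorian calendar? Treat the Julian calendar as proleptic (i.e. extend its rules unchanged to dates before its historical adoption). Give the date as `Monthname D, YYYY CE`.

At this point the Julian calendar is 14 days behind the Gregorian.
13 February 2120 Julian + 14 days → 27 February 2120 Gregorian.

February 27, 2120 CE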